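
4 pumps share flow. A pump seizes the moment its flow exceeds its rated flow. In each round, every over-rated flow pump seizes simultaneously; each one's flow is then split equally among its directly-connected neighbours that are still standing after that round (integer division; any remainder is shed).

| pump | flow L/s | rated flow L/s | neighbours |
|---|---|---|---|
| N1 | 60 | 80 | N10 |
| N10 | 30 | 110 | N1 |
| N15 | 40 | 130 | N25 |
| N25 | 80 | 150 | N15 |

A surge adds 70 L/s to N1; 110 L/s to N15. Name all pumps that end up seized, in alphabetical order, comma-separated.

N1, N10, N15, N25

Round 1 — N1 at 130 > 80; N15 at 150 > 130. N1, N15 seize.
  N1 sheds 130 L/s to N10: 130 each.
    N10: 30+130 = 160 > 110
  N15 sheds 150 L/s to N25: 150 each.
    N25: 80+150 = 230 > 150
Round 2 — N10, N25 seize.
  N10 sheds 160 L/s: no online neighbours, lost.
  N25 sheds 230 L/s: no online neighbours, lost.
No further seizures.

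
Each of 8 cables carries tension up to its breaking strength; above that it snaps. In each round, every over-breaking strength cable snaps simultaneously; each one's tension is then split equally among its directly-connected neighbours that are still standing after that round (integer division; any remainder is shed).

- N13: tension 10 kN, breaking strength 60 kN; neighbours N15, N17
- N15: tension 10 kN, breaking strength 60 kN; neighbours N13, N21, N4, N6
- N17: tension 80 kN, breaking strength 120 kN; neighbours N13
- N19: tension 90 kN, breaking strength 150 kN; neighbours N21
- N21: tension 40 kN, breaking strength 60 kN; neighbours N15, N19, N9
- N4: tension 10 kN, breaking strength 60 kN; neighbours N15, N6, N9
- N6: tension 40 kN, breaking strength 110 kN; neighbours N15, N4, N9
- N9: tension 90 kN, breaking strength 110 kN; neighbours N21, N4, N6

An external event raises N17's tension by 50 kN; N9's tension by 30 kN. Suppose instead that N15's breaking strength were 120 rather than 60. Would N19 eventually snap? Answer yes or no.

no

With N15's breaking strength at 120:
Round 1 — N17 at 130 > 120; N9 at 120 > 110. N17, N9 snap.
  N17 sheds 130 kN to N13: 130 each.
    N13: 10+130 = 140 > 60
  N9 sheds 120 kN to N21, N4, N6: 40 each.
    N21: 40+40 = 80 > 60
    N4: 10+40 = 50 ≤ 60
    N6: 40+40 = 80 ≤ 110
Round 2 — N13, N21 snap.
  N13 sheds 140 kN to N15: 140 each.
    N15: 10+140 = 150 > 120
  N21 sheds 80 kN to N15, N19: 40 each.
    N15: 150+40 = 190 > 120
    N19: 90+40 = 130 ≤ 150
Round 3 — N15 snaps.
  N15 sheds 190 kN to N4, N6: 95 each.
    N4: 50+95 = 145 > 60
    N6: 80+95 = 175 > 110
Round 4 — N4, N6 snap.
  N4 sheds 145 kN: no online neighbours, lost.
  N6 sheds 175 kN: no online neighbours, lost.
No further breaks.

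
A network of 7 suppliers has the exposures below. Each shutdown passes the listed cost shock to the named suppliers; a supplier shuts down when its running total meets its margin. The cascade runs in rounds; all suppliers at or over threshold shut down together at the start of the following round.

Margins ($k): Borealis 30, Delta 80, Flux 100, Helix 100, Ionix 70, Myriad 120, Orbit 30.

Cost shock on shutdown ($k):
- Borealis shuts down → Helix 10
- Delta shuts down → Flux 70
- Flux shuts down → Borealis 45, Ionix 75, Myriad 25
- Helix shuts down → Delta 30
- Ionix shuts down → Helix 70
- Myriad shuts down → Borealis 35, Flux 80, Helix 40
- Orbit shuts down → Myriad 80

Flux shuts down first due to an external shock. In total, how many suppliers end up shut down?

Round 1 — Flux shuts down (initial).
  Borealis: +45 → 45 ≥ 30
  Ionix: +75 → 75 ≥ 70
  Myriad: +25 → 25 < 120
Round 2 — Borealis, Ionix shut down.
  Helix: +10+70 → 80 < 100
No further shutdowns.

3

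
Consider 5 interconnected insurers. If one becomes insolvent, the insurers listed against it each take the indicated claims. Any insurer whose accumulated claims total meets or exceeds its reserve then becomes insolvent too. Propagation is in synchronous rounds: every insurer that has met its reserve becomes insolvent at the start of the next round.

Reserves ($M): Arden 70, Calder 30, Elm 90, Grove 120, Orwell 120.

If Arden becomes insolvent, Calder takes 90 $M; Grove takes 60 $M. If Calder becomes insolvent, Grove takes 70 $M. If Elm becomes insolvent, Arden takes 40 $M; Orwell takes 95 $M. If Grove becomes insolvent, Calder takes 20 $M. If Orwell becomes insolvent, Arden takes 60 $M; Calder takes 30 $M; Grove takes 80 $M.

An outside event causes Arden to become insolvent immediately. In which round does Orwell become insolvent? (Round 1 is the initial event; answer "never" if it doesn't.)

Round 1 — Arden becomes insolvent (initial).
  Calder: +90 → 90 ≥ 30
  Grove: +60 → 60 < 120
Round 2 — Calder becomes insolvent.
  Grove: +70 → 130 ≥ 120
Round 3 — Grove becomes insolvent.
No further insolvencies.

never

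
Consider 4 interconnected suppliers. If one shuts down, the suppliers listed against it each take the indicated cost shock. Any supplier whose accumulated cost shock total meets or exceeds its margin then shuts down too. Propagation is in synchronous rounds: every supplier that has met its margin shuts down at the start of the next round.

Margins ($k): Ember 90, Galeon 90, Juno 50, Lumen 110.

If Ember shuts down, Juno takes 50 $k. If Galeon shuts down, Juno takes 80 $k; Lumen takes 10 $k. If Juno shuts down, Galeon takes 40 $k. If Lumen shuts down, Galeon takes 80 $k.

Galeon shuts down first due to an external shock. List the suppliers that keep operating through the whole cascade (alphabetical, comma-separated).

Round 1 — Galeon shuts down (initial).
  Juno: +80 → 80 ≥ 50
  Lumen: +10 → 10 < 110
Round 2 — Juno shuts down.
No further shutdowns.

Ember, Lumen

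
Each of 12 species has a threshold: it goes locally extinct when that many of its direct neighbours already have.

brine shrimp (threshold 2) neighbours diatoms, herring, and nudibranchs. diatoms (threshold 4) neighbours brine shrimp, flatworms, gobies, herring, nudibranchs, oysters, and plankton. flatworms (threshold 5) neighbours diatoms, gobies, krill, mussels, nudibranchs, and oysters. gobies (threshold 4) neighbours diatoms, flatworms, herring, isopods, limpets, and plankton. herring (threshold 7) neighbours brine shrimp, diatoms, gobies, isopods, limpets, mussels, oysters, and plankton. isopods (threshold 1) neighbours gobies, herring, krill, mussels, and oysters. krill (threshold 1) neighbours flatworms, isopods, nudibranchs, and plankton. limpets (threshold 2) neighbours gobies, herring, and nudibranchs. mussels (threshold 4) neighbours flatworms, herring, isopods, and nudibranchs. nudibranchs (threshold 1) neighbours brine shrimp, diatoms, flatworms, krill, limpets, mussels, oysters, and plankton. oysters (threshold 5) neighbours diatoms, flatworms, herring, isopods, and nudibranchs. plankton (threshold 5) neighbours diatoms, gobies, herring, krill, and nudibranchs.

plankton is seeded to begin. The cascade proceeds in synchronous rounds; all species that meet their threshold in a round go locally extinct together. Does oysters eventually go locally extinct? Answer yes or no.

no

Round 1 — plankton goes locally extinct (initial).
Round 2 — checking thresholds:
  diatoms: 1 of 7 neighbours < 4, not yet.
  gobies: 1 of 6 neighbours < 4, not yet.
  herring: 1 of 8 neighbours < 7, not yet.
  krill: 1 of 4 neighbours ≥ 1, goes locally extinct.
  nudibranchs: 1 of 8 neighbours ≥ 1, goes locally extinct.
Round 3 — checking thresholds:
  brine shrimp: 1 of 3 neighbours < 2, not yet.
  diatoms: 2 of 7 neighbours < 4, not yet.
  flatworms: 2 of 6 neighbours < 5, not yet.
  gobies: 1 of 6 neighbours < 4, not yet.
  herring: 1 of 8 neighbours < 7, not yet.
  isopods: 1 of 5 neighbours ≥ 1, goes locally extinct.
  limpets: 1 of 3 neighbours < 2, not yet.
  mussels: 1 of 4 neighbours < 4, not yet.
  oysters: 1 of 5 neighbours < 5, not yet.
Round 4 — no new extinctions; cascade stops.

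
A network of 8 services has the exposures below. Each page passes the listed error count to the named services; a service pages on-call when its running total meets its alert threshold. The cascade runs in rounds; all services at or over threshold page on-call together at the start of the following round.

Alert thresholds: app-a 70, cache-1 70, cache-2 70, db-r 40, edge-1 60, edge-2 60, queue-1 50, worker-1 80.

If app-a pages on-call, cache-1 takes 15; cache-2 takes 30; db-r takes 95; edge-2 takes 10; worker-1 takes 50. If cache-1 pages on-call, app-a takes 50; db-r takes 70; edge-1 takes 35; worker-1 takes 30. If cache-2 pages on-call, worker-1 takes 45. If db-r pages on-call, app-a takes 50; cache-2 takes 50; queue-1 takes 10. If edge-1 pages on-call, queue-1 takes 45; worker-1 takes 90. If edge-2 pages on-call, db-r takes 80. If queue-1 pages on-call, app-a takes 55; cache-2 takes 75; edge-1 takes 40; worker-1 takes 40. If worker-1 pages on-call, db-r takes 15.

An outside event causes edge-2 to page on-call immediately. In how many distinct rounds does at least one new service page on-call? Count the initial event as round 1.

2

Round 1 — edge-2 pages on-call (initial).
  db-r: +80 → 80 ≥ 40
Round 2 — db-r pages on-call.
  app-a: +50 → 50 < 70
  cache-2: +50 → 50 < 70
  queue-1: +10 → 10 < 50
No further pages.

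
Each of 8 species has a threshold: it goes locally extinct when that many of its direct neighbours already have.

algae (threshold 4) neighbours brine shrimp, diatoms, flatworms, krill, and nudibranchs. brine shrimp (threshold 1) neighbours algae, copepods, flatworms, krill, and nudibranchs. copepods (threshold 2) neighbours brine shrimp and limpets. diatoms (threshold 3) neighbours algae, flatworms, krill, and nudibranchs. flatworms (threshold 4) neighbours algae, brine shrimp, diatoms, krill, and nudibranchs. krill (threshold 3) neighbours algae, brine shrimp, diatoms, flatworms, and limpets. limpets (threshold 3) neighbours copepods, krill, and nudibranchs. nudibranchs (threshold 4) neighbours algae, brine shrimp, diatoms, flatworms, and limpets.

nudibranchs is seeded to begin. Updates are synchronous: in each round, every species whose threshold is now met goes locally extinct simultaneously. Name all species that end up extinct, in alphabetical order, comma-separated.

brine shrimp, nudibranchs

Round 1 — nudibranchs goes locally extinct (initial).
Round 2 — checking thresholds:
  algae: 1 of 5 neighbours < 4, below threshold.
  brine shrimp: 1 of 5 neighbours ≥ 1, goes locally extinct.
  diatoms: 1 of 4 neighbours < 3, below threshold.
  flatworms: 1 of 5 neighbours < 4, below threshold.
  limpets: 1 of 3 neighbours < 3, below threshold.
Round 3 — no new extinctions; cascade stops.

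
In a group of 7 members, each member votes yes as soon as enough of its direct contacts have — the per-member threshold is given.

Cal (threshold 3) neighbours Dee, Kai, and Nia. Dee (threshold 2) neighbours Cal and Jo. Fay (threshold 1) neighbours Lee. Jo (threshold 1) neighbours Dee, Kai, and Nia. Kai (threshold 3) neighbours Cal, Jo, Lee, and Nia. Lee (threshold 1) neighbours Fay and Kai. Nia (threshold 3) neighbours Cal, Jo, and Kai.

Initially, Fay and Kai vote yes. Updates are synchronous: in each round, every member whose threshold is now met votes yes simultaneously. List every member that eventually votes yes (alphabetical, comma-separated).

Fay, Jo, Kai, Lee

Round 1 — Fay, Kai vote yes (initial).
Round 2 — checking thresholds:
  Cal: 1 of 3 neighbours < 3, below threshold.
  Jo: 1 of 3 neighbours ≥ 1, votes yes.
  Lee: 2 of 2 neighbours ≥ 1, votes yes.
  Nia: 1 of 3 neighbours < 3, below threshold.
Round 3 — no new yes votes; cascade stops.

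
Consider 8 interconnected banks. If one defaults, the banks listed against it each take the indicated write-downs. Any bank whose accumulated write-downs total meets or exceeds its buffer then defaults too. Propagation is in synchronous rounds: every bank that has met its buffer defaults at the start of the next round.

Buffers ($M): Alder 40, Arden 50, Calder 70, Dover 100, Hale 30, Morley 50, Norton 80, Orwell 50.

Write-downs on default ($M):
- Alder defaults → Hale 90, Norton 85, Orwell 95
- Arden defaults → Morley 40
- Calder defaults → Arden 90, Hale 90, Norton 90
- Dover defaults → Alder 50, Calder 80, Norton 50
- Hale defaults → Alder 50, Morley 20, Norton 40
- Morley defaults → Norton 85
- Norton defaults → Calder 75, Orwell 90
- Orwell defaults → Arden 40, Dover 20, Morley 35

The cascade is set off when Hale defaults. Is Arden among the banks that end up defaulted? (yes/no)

yes

Round 1 — Hale defaults (initial).
  Alder: +50 → 50 ≥ 40
  Morley: +20 → 20 < 50
  Norton: +40 → 40 < 80
Round 2 — Alder defaults.
  Norton: +85 → 125 ≥ 80
  Orwell: +95 → 95 ≥ 50
Round 3 — Norton, Orwell default.
  Arden: +40 → 40 < 50
  Calder: +75 → 75 ≥ 70
  Dover: +20 → 20 < 100
  Morley: +35 → 55 ≥ 50
Round 4 — Calder, Morley default.
  Arden: +90 → 130 ≥ 50
Round 5 — Arden defaults.
No further defaults.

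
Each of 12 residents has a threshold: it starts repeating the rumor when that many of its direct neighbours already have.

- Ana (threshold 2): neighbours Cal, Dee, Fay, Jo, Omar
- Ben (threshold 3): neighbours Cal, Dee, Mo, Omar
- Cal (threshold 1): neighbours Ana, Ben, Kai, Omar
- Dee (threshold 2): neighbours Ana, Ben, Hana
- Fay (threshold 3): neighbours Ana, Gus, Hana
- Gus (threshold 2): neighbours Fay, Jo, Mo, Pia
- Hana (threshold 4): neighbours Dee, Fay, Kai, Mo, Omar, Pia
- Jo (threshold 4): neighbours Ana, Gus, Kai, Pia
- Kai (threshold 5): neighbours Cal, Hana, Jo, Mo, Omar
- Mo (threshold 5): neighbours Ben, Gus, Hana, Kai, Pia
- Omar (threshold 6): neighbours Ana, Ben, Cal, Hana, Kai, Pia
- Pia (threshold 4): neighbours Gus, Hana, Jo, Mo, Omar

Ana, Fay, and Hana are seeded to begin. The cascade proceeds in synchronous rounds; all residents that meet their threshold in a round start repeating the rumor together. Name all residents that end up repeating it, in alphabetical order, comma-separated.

Round 1 — Ana, Fay, Hana start repeating the rumor (initial).
Round 2 — checking thresholds:
  Cal: 1 of 4 neighbours ≥ 1, starts repeating the rumor.
  Dee: 2 of 3 neighbours ≥ 2, starts repeating the rumor.
  Gus: 1 of 4 neighbours < 2, not yet.
  Jo: 1 of 4 neighbours < 4, not yet.
  Kai: 1 of 5 neighbours < 5, not yet.
  Mo: 1 of 5 neighbours < 5, not yet.
  Omar: 2 of 6 neighbours < 6, not yet.
  Pia: 1 of 5 neighbours < 4, not yet.
Round 3 — no new spreads; cascade stops.

Ana, Cal, Dee, Fay, Hana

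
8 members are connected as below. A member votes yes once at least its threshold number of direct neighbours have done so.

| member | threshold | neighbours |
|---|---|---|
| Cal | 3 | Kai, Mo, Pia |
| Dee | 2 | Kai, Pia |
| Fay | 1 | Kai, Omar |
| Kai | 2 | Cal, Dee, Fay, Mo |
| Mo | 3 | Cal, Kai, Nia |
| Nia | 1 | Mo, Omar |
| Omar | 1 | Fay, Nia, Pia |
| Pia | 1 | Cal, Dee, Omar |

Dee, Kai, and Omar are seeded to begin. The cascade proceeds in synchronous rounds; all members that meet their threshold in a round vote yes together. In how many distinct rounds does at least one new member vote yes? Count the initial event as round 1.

2

Round 1 — Dee, Kai, Omar vote yes (initial).
Round 2 — checking thresholds:
  Cal: 1 of 3 neighbours < 3, not yet.
  Fay: 2 of 2 neighbours ≥ 1, votes yes.
  Mo: 1 of 3 neighbours < 3, not yet.
  Nia: 1 of 2 neighbours ≥ 1, votes yes.
  Pia: 2 of 3 neighbours ≥ 1, votes yes.
Round 3 — no new yes votes; cascade stops.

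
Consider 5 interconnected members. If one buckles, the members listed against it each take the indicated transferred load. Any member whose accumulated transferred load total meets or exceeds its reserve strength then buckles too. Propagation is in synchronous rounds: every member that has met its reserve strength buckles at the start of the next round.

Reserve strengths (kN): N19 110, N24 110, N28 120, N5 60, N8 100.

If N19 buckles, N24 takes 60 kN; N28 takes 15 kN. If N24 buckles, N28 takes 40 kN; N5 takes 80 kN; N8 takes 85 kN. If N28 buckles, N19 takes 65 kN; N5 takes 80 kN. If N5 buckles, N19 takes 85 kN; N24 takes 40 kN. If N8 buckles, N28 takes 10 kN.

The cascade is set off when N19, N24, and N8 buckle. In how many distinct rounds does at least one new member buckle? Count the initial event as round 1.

Round 1 — N19, N24, N8 buckle (initial).
  N28: +15+40+10 → 65 < 120
  N5: +80 → 80 ≥ 60
Round 2 — N5 buckles.
No further bucklings.

2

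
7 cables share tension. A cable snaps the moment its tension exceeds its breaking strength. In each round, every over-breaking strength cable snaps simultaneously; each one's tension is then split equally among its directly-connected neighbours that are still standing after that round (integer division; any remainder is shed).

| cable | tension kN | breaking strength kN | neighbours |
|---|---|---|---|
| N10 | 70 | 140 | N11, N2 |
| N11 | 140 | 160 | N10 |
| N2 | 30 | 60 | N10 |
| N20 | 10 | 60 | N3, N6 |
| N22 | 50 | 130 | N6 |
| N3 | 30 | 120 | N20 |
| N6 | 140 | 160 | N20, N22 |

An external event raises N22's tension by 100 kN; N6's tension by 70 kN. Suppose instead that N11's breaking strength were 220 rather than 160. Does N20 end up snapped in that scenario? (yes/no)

With N11's breaking strength at 220:
Round 1 — N22 at 150 > 130; N6 at 210 > 160. N22, N6 snap.
  N22 sheds 150 kN: no online neighbours, lost.
  N6 sheds 210 kN to N20: 210 each.
    N20: 10+210 = 220 > 60
Round 2 — N20 snaps.
  N20 sheds 220 kN to N3: 220 each.
    N3: 30+220 = 250 > 120
Round 3 — N3 snaps.
  N3 sheds 250 kN: no online neighbours, lost.
No further breaks.

yes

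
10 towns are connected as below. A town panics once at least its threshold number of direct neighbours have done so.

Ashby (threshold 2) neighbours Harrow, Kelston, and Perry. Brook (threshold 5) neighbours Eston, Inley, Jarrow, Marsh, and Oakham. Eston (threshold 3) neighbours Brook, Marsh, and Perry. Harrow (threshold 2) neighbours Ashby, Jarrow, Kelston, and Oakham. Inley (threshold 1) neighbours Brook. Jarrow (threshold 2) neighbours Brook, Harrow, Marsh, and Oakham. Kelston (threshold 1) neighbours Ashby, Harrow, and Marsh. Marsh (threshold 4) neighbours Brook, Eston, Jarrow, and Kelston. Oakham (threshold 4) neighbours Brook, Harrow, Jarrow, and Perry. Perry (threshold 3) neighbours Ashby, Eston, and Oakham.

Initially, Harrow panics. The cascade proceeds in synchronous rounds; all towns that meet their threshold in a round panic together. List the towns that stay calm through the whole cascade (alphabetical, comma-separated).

Round 1 — Harrow panics (initial).
Round 2 — checking thresholds:
  Ashby: 1 of 3 neighbours < 2, not yet.
  Jarrow: 1 of 4 neighbours < 2, not yet.
  Kelston: 1 of 3 neighbours ≥ 1, panics.
  Oakham: 1 of 4 neighbours < 4, not yet.
Round 3 — checking thresholds:
  Ashby: 2 of 3 neighbours ≥ 2, panics.
  Jarrow: 1 of 4 neighbours < 2, not yet.
  Marsh: 1 of 4 neighbours < 4, not yet.
  Oakham: 1 of 4 neighbours < 4, not yet.
Round 4 — no new panics; cascade stops.

Brook, Eston, Inley, Jarrow, Marsh, Oakham, Perry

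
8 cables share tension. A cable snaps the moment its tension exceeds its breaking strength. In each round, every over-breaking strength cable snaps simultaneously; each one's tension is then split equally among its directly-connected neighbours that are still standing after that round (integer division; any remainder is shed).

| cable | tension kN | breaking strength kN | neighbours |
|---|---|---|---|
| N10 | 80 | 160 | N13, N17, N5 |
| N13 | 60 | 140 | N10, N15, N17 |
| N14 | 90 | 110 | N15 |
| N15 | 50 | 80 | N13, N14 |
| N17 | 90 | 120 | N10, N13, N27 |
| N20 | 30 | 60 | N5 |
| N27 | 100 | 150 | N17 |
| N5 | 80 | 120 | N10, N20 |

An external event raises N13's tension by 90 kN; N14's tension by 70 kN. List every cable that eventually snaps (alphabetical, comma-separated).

Round 1 — N13 at 150 > 140; N14 at 160 > 110. N13, N14 snap.
  N13 sheds 150 kN to N10, N15, N17: 50 each.
    N10: 80+50 = 130 ≤ 160
    N15: 50+50 = 100 > 80
    N17: 90+50 = 140 > 120
  N14 sheds 160 kN to N15: 160 each.
    N15: 100+160 = 260 > 80
Round 2 — N15, N17 snap.
  N15 sheds 260 kN: no online neighbours, lost.
  N17 sheds 140 kN to N10, N27: 70 each.
    N10: 130+70 = 200 > 160
    N27: 100+70 = 170 > 150
Round 3 — N10, N27 snap.
  N10 sheds 200 kN to N5: 200 each.
    N5: 80+200 = 280 > 120
  N27 sheds 170 kN: no online neighbours, lost.
Round 4 — N5 snaps.
  N5 sheds 280 kN to N20: 280 each.
    N20: 30+280 = 310 > 60
Round 5 — N20 snaps.
  N20 sheds 310 kN: no online neighbours, lost.
No further breaks.

N10, N13, N14, N15, N17, N20, N27, N5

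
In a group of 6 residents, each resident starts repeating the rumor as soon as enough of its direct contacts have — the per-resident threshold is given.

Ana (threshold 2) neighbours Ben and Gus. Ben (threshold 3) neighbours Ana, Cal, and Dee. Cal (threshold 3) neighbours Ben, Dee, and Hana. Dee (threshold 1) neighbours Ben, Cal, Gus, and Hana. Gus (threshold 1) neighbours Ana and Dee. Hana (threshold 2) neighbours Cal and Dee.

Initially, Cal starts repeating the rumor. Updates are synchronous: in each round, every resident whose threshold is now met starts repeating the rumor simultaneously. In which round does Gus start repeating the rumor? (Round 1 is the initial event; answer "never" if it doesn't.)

Round 1 — Cal starts repeating the rumor (initial).
Round 2 — checking thresholds:
  Ben: 1 of 3 neighbours < 3, holds.
  Dee: 1 of 4 neighbours ≥ 1, starts repeating the rumor.
  Hana: 1 of 2 neighbours < 2, holds.
Round 3 — checking thresholds:
  Ben: 2 of 3 neighbours < 3, holds.
  Gus: 1 of 2 neighbours ≥ 1, starts repeating the rumor.
  Hana: 2 of 2 neighbours ≥ 2, starts repeating the rumor.
Round 4 — no new spreads; cascade stops.

3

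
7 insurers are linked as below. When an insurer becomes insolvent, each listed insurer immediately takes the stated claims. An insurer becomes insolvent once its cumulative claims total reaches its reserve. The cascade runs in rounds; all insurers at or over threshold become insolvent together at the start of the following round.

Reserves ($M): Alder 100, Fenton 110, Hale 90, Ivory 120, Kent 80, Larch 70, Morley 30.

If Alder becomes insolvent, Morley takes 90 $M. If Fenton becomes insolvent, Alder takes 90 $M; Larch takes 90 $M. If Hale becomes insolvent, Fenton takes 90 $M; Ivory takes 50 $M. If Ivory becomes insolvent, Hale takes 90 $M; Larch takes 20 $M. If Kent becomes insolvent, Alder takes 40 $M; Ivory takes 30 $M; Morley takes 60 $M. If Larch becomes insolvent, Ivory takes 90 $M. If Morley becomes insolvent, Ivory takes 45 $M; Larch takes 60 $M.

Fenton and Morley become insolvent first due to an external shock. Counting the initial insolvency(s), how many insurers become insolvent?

5

Round 1 — Fenton, Morley become insolvent (initial).
  Alder: +90 → 90 < 100
  Ivory: +45 → 45 < 120
  Larch: +90+60 → 150 ≥ 70
Round 2 — Larch becomes insolvent.
  Ivory: +90 → 135 ≥ 120
Round 3 — Ivory becomes insolvent.
  Hale: +90 → 90 ≥ 90
Round 4 — Hale becomes insolvent.
No further insolvencies.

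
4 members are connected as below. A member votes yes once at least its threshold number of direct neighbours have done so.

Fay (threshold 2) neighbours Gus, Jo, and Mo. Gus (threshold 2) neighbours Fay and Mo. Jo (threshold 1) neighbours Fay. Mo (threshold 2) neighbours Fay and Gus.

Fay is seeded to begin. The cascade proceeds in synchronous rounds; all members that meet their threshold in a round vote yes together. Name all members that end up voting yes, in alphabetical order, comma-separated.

Round 1 — Fay votes yes (initial).
Round 2 — checking thresholds:
  Gus: 1 of 2 neighbours < 2, holds.
  Jo: 1 of 1 neighbours ≥ 1, votes yes.
  Mo: 1 of 2 neighbours < 2, holds.
Round 3 — no new yes votes; cascade stops.

Fay, Jo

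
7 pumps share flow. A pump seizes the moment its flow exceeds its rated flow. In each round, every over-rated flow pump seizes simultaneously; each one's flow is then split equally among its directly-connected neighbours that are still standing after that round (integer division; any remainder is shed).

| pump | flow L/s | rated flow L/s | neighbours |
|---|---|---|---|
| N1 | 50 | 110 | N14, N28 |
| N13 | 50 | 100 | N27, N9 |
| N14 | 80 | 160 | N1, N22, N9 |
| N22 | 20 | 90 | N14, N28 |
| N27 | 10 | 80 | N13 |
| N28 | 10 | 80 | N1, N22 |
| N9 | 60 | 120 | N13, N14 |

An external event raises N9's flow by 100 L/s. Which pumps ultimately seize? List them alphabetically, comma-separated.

N13, N27, N9

Round 1 — N9 at 160 > 120. N9 seizes.
  N9 sheds 160 L/s to N13, N14: 80 each.
    N13: 50+80 = 130 > 100
    N14: 80+80 = 160 ≤ 160
Round 2 — N13 seizes.
  N13 sheds 130 L/s to N27: 130 each.
    N27: 10+130 = 140 > 80
Round 3 — N27 seizes.
  N27 sheds 140 L/s: no online neighbours, lost.
No further seizures.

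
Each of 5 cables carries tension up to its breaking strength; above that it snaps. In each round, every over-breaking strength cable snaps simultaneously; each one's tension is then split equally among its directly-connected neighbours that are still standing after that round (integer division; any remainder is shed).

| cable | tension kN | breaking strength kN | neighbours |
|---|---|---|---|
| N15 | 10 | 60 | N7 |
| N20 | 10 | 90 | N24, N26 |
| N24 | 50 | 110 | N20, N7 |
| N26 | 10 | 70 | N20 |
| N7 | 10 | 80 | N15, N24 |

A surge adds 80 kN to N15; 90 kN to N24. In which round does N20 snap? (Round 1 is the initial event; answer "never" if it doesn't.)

never

Round 1 — N15 at 90 > 60; N24 at 140 > 110. N15, N24 snap.
  N15 sheds 90 kN to N7: 90 each.
    N7: 10+90 = 100 > 80
  N24 sheds 140 kN to N20, N7: 70 each.
    N20: 10+70 = 80 ≤ 90
    N7: 100+70 = 170 > 80
Round 2 — N7 snaps.
  N7 sheds 170 kN: no online neighbours, lost.
No further breaks.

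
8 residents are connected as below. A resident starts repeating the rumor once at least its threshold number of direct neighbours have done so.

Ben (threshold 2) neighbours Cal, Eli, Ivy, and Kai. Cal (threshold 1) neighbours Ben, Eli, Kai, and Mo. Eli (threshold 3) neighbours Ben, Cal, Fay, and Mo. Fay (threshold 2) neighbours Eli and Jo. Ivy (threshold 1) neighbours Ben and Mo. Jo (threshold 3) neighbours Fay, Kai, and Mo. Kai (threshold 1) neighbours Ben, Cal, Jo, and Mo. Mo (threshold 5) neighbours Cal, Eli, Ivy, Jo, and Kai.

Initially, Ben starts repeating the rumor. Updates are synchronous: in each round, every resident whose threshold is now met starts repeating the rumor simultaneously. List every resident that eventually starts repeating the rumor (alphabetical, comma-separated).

Round 1 — Ben starts repeating the rumor (initial).
Round 2 — checking thresholds:
  Cal: 1 of 4 neighbours ≥ 1, starts repeating the rumor.
  Eli: 1 of 4 neighbours < 3, not yet.
  Ivy: 1 of 2 neighbours ≥ 1, starts repeating the rumor.
  Kai: 1 of 4 neighbours ≥ 1, starts repeating the rumor.
Round 3 — no new spreads; cascade stops.

Ben, Cal, Ivy, Kai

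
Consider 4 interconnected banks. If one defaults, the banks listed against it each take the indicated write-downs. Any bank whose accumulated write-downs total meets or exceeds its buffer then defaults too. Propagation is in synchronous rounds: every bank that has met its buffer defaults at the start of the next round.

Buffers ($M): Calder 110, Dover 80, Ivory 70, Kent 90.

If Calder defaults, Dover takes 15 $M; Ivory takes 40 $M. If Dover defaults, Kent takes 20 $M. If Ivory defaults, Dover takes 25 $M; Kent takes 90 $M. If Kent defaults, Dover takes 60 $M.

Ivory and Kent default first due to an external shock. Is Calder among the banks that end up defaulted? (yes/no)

Round 1 — Ivory, Kent default (initial).
  Dover: +25+60 → 85 ≥ 80
Round 2 — Dover defaults.
No further defaults.

no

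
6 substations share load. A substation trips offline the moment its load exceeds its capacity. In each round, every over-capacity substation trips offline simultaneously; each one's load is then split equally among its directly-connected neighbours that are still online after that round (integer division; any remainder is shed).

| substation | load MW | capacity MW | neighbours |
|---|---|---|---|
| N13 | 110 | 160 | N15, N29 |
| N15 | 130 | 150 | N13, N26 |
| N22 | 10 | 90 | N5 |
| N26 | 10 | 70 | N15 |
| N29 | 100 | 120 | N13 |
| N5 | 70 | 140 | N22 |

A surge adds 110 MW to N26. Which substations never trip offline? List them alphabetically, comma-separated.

Round 1 — N26 at 120 > 70. N26 trips offline.
  N26 sheds 120 MW to N15: 120 each.
    N15: 130+120 = 250 > 150
Round 2 — N15 trips offline.
  N15 sheds 250 MW to N13: 250 each.
    N13: 110+250 = 360 > 160
Round 3 — N13 trips offline.
  N13 sheds 360 MW to N29: 360 each.
    N29: 100+360 = 460 > 120
Round 4 — N29 trips offline.
  N29 sheds 460 MW: no online neighbours, lost.
No further trips.

N22, N5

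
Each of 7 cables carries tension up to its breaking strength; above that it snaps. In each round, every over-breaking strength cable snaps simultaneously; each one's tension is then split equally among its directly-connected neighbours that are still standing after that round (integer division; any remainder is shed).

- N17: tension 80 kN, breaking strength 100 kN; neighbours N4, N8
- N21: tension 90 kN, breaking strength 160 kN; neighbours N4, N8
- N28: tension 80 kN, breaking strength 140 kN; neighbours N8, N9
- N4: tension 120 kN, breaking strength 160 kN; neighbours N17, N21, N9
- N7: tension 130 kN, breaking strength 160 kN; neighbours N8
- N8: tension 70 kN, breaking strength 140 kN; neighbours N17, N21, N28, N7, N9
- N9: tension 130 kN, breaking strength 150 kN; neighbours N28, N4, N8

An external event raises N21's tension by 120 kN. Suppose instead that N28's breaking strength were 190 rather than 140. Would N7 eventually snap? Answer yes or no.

yes

With N28's breaking strength at 190:
Round 1 — N21 at 210 > 160. N21 snaps.
  N21 sheds 210 kN to N4, N8: 105 each.
    N4: 120+105 = 225 > 160
    N8: 70+105 = 175 > 140
Round 2 — N4, N8 snap.
  N4 sheds 225 kN to N17, N9: 112 each (1 lost).
    N17: 80+112 = 192 > 100
    N9: 130+112 = 242 > 150
  N8 sheds 175 kN to N17, N28, N7, N9: 43 each (3 lost).
    N17: 192+43 = 235 > 100
    N28: 80+43 = 123 ≤ 190
    N7: 130+43 = 173 > 160
    N9: 242+43 = 285 > 150
Round 3 — N17, N7, N9 snap.
  N17 sheds 235 kN: no online neighbours, lost.
  N7 sheds 173 kN: no online neighbours, lost.
  N9 sheds 285 kN to N28: 285 each.
    N28: 123+285 = 408 > 190
Round 4 — N28 snaps.
  N28 sheds 408 kN: no online neighbours, lost.
No further breaks.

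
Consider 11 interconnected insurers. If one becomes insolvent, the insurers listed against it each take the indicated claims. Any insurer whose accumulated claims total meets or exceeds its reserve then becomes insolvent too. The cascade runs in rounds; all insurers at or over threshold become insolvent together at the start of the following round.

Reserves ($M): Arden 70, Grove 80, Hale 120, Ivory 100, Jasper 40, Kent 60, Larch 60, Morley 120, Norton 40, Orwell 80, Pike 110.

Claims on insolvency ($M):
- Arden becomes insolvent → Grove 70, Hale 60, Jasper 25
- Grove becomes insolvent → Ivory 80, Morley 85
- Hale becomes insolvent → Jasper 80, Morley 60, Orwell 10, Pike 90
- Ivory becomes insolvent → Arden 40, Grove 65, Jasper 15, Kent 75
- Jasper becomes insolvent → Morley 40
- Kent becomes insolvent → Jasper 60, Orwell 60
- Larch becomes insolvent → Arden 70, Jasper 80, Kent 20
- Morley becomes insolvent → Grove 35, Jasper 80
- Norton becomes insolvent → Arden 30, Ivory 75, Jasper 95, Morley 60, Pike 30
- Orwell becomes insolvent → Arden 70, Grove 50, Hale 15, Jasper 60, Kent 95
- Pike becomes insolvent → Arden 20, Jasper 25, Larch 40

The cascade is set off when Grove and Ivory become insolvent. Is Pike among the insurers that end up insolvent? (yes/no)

no

Round 1 — Grove, Ivory become insolvent (initial).
  Arden: +40 → 40 < 70
  Jasper: +15 → 15 < 40
  Kent: +75 → 75 ≥ 60
  Morley: +85 → 85 < 120
Round 2 — Kent becomes insolvent.
  Jasper: +60 → 75 ≥ 40
  Orwell: +60 → 60 < 80
Round 3 — Jasper becomes insolvent.
  Morley: +40 → 125 ≥ 120
Round 4 — Morley becomes insolvent.
No further insolvencies.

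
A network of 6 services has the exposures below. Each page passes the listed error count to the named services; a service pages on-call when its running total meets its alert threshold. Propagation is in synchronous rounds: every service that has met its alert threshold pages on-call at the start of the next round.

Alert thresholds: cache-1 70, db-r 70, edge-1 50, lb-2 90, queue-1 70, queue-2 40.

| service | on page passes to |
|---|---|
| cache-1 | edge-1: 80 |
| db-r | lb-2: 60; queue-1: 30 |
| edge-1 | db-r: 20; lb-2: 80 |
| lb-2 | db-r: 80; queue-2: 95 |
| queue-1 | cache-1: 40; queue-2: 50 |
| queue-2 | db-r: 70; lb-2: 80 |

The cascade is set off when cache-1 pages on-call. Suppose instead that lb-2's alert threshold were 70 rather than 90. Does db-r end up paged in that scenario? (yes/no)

With lb-2's alert threshold at 70:
Round 1 — cache-1 pages on-call (initial).
  edge-1: +80 → 80 ≥ 50
Round 2 — edge-1 pages on-call.
  db-r: +20 → 20 < 70
  lb-2: +80 → 80 ≥ 70
Round 3 — lb-2 pages on-call.
  db-r: +80 → 100 ≥ 70
  queue-2: +95 → 95 ≥ 40
Round 4 — db-r, queue-2 page on-call.
  queue-1: +30 → 30 < 70
No further pages.

yes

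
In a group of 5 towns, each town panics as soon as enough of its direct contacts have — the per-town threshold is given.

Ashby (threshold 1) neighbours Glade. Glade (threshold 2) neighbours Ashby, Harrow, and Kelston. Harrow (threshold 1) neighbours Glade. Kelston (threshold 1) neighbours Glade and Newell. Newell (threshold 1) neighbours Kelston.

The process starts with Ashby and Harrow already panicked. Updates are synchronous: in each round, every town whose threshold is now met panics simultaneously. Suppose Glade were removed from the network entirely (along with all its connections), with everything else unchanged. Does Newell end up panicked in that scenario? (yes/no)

With Glade removed:
Round 1 — Ashby, Harrow panic (initial).
Round 2 — no new panics; cascade stops.

no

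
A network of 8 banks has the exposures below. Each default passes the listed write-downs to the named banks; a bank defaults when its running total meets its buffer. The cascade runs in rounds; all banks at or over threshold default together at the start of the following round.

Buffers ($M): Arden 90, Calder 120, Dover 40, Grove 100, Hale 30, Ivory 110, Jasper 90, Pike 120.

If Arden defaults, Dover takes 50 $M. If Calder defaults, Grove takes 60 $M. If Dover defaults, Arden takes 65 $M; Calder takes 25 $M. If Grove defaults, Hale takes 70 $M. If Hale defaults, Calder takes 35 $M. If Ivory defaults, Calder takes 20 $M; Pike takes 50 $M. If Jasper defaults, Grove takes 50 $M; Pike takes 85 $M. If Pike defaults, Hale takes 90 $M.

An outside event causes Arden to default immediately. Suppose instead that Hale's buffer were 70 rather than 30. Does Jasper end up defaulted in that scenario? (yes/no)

no

With Hale's buffer at 70:
Round 1 — Arden defaults (initial).
  Dover: +50 → 50 ≥ 40
Round 2 — Dover defaults.
  Calder: +25 → 25 < 120
No further defaults.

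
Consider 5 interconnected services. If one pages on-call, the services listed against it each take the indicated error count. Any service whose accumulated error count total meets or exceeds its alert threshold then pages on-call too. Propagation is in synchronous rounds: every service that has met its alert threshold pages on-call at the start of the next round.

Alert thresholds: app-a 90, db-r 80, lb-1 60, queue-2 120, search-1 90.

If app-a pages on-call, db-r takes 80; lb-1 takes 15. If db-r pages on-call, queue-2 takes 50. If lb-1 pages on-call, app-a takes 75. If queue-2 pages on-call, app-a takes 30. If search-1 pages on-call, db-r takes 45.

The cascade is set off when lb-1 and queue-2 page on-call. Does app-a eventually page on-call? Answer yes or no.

yes

Round 1 — lb-1, queue-2 page on-call (initial).
  app-a: +75+30 → 105 ≥ 90
Round 2 — app-a pages on-call.
  db-r: +80 → 80 ≥ 80
Round 3 — db-r pages on-call.
No further pages.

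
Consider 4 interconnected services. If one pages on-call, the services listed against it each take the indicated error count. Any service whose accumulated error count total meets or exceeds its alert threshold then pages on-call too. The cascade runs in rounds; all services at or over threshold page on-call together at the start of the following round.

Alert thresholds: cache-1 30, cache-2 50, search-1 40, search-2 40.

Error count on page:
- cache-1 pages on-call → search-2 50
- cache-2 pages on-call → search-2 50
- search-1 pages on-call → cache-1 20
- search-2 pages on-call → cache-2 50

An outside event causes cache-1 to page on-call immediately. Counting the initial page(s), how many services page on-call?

3

Round 1 — cache-1 pages on-call (initial).
  search-2: +50 → 50 ≥ 40
Round 2 — search-2 pages on-call.
  cache-2: +50 → 50 ≥ 50
Round 3 — cache-2 pages on-call.
No further pages.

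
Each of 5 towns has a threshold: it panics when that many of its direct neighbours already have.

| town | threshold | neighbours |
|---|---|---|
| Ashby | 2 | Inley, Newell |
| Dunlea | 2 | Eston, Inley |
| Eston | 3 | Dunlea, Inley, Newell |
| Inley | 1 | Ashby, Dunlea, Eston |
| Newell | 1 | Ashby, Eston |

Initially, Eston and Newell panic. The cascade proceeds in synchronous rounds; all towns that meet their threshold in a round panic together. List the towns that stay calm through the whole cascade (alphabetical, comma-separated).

none

Round 1 — Eston, Newell panic (initial).
Round 2 — checking thresholds:
  Ashby: 1 of 2 neighbours < 2, not yet.
  Dunlea: 1 of 2 neighbours < 2, not yet.
  Inley: 1 of 3 neighbours ≥ 1, panics.
Round 3 — checking thresholds:
  Ashby: 2 of 2 neighbours ≥ 2, panics.
  Dunlea: 2 of 2 neighbours ≥ 2, panics.
Round 4 — no new panics; cascade stops.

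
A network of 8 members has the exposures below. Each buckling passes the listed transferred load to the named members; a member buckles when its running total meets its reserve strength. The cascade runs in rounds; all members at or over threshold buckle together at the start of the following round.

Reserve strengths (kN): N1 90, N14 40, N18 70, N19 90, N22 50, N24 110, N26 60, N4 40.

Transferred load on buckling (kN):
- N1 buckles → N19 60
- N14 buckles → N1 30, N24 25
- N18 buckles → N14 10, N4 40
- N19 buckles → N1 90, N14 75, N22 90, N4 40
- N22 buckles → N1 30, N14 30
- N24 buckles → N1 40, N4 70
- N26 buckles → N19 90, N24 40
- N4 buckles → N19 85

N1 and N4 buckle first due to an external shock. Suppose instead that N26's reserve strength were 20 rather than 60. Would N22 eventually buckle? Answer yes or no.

yes

With N26's reserve strength at 20:
Round 1 — N1, N4 buckle (initial).
  N19: +60+85 → 145 ≥ 90
Round 2 — N19 buckles.
  N14: +75 → 75 ≥ 40
  N22: +90 → 90 ≥ 50
Round 3 — N14, N22 buckle.
  N24: +25 → 25 < 110
No further bucklings.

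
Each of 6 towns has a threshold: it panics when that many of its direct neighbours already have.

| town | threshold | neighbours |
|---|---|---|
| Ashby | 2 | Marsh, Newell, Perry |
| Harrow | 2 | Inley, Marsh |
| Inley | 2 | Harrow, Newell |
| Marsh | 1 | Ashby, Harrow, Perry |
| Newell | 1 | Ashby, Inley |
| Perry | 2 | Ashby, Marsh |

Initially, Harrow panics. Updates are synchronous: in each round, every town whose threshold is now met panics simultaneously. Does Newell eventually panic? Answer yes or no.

Round 1 — Harrow panics (initial).
Round 2 — checking thresholds:
  Inley: 1 of 2 neighbours < 2, holds.
  Marsh: 1 of 3 neighbours ≥ 1, panics.
Round 3 — no new panics; cascade stops.

no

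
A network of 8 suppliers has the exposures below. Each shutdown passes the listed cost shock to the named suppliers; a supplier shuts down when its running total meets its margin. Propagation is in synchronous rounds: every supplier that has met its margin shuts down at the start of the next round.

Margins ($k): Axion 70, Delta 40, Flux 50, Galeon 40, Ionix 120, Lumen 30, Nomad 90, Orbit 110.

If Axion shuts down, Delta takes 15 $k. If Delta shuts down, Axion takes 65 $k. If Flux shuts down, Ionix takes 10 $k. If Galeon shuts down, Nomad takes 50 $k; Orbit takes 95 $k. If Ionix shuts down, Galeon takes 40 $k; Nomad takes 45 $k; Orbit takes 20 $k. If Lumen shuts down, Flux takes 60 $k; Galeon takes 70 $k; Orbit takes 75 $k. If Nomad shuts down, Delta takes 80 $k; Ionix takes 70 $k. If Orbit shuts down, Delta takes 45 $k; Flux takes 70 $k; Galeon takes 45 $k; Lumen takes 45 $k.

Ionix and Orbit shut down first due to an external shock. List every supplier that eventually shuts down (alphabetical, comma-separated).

Round 1 — Ionix, Orbit shut down (initial).
  Delta: +45 → 45 ≥ 40
  Flux: +70 → 70 ≥ 50
  Galeon: +40+45 → 85 ≥ 40
  Lumen: +45 → 45 ≥ 30
  Nomad: +45 → 45 < 90
Round 2 — Delta, Flux, Galeon, Lumen shut down.
  Axion: +65 → 65 < 70
  Nomad: +50 → 95 ≥ 90
Round 3 — Nomad shuts down.
No further shutdowns.

Delta, Flux, Galeon, Ionix, Lumen, Nomad, Orbit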